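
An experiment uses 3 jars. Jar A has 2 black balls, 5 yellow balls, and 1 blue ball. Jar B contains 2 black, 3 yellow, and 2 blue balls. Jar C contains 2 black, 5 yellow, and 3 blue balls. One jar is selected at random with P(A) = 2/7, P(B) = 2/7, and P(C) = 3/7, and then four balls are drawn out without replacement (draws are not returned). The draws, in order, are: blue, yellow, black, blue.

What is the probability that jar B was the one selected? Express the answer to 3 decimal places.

Under each hypothesis, the probability of the observed sequence is: P(data | jar A) = (1/8)(5/7)(2/6)(0/5) = 0; P(data | jar B) = (2/7)(3/6)(2/5)(1/4) = 1/70; P(data | jar C) = (3/10)(5/9)(2/8)(2/7) = 1/84.
Multiplying each by its prior: 2/7 · 0 = 0, 2/7 · 1/70 = 1/245, 3/7 · 1/84 = 1/196; with total 9/980.
By Bayes' rule, P(jar B | data) = (1/245) / (9/980) = 4/9.

0.444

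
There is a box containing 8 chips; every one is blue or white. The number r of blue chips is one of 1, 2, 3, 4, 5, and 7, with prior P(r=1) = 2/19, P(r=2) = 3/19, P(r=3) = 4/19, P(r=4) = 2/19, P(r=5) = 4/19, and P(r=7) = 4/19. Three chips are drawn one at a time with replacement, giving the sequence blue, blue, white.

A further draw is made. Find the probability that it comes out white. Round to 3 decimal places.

For each hypothesis, P(data | H) works out to: P(data | r = 1) = (1/8)(1/8)(7/8) = 0.013672; P(data | r = 2) = (2/8)(2/8)(6/8) = 0.046875; P(data | r = 3) = (3/8)(3/8)(5/8) = 0.087891; P(data | r = 4) = (4/8)(4/8)(4/8) = 0.125; P(data | r = 5) = (5/8)(5/8)(3/8) = 0.14648; P(data | r = 7) = (7/8)(7/8)(1/8) = 0.095703.
Weighting by the prior gives 2/19 · 0.013672 = 0.0014391, 3/19 · 0.046875 = 0.0074013, 4/19 · 0.087891 = 0.018503, 2/19 · 0.125 = 0.013158, 4/19 · 0.14648 = 0.030839, 4/19 · 0.095703 = 0.020148; these sum to 0.091488.
Dividing through by the total gives posterior P(r = 1 | data) = 0.01573, P(r = 2 | data) = 0.080899, P(r = 3 | data) = 0.20225, P(r = 4 | data) = 0.14382, P(r = 5 | data) = 0.33708, P(r = 7 | data) = 0.22022.
The predictive probability is P(white next | data) = (7/8)(0.01573) + (3/4)(0.080899) + (5/8)(0.20225) + (1/2)(0.14382) + (3/8)(0.33708) + (1/8)(0.22022) = 0.42669.

0.427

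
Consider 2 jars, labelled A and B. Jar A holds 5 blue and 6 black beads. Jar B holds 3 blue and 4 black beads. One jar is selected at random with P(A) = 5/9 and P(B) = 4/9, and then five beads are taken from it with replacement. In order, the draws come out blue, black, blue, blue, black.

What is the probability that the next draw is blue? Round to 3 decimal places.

0.444

For each hypothesis, P(data | H) works out to: P(data | jar A) = (5/11)(6/11)(5/11)(5/11)(6/11) = 0.027941; P(data | jar B) = (3/7)(4/7)(3/7)(3/7)(4/7) = 0.025704.
Multiplying each by its prior: 5/9 · 0.027941 = 0.015523, 4/9 · 0.025704 = 0.011424; these sum to 0.026947.
Dividing through by the total gives posterior P(jar A | data) = 0.57606, P(jar B | data) = 0.42394.
Averaging over the posterior, P(blue next | data) = (5/11)(0.57606) + (3/7)(0.42394) = 0.44353.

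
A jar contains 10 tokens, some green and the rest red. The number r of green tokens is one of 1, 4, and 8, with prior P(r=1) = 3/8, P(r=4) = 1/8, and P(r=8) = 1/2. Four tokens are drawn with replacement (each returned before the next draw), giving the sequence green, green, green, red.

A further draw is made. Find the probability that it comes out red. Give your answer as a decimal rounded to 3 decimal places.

0.238

Under each hypothesis, the probability of the observed sequence is: P(data | r = 1) = (1/10)(1/10)(1/10)(9/10) = 0.0009; P(data | r = 4) = (4/10)(4/10)(4/10)(6/10) = 0.0384; P(data | r = 8) = (8/10)(8/10)(8/10)(2/10) = 0.1024.
Multiplying each by its prior: 3/8 · 0.0009 = 0.0003375, 1/8 · 0.0384 = 0.0048, 1/2 · 0.1024 = 0.0512; these sum to 0.056337.
Dividing through by the total gives posterior P(r = 1 | data) = 0.0059907, P(r = 4 | data) = 0.085201, P(r = 8 | data) = 0.90881.
So P(red next | data) = Σ P(red next | H) P(H | data) = (9/10)(0.0059907) + (3/5)(0.085201) + (1/5)(0.90881) = 0.23827.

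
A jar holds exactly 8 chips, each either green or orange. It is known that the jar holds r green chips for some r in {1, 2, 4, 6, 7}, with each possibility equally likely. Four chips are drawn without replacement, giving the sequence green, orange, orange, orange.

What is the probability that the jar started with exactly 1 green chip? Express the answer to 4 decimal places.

0.3846

For each hypothesis, P(data | H) works out to: P(data | r = 1) = (1/8)(7/7)(6/6)(5/5) = 1/8; P(data | r = 2) = (2/8)(6/7)(5/6)(4/5) = 1/7; P(data | r = 4) = (4/8)(4/7)(3/6)(2/5) = 2/35; P(data | r = 6) = (6/8)(2/7)(1/6)(0/5) = 0; P(data | r = 7) = (7/8)(1/7)(0/6) = 0.
Weighting by the prior gives 1/5 · 1/8 = 1/40, 1/5 · 1/7 = 1/35, 1/5 · 2/35 = 2/175, 1/5 · 0 = 0, 1/5 · 0 = 0; with total 13/200.
So P(r = 1 | data) = (1/40) / (13/200) = 5/13.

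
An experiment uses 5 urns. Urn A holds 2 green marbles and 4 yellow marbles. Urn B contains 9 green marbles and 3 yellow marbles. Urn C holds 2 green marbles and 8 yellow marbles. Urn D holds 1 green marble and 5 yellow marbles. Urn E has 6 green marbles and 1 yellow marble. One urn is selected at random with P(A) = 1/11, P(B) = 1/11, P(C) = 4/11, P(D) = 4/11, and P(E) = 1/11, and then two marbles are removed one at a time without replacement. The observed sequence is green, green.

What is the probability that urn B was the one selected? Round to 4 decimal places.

Compute the likelihood of the observed sequence for each case: P(data | urn A) = (2/6)(1/5) = 0.066667; P(data | urn B) = (9/12)(8/11) = 0.54545; P(data | urn C) = (2/10)(1/9) = 0.022222; P(data | urn D) = (1/6)(0/5) = 0; P(data | urn E) = (6/7)(5/6) = 0.71429.
Multiplying each by its prior: 1/11 · 0.066667 = 0.0060606, 1/11 · 0.54545 = 0.049587, 4/11 · 0.022222 = 0.0080808, 4/11 · 0 = 0, 1/11 · 0.71429 = 0.064935; summing to 0.12866.
By Bayes' rule, P(urn B | data) = (0.049587) / (0.12866) = 0.3854.

0.3854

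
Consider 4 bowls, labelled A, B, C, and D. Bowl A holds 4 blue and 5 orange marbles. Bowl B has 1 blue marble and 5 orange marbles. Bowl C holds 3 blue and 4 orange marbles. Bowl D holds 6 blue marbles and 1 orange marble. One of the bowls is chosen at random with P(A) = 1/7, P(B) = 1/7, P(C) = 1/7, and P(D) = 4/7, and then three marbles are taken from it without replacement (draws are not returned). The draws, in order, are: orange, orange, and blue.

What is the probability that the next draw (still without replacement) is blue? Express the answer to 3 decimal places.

For each hypothesis, P(data | H) works out to: P(data | bowl A) = (5/9)(4/8)(4/7) = 0.15873; P(data | bowl B) = (5/6)(4/5)(1/4) = 0.16667; P(data | bowl C) = (4/7)(3/6)(3/5) = 0.17143; P(data | bowl D) = (1/7)(0/6) = 0.
Weighting by the prior gives 1/7 · 0.15873 = 0.022676, 1/7 · 0.16667 = 0.02381, 1/7 · 0.17143 = 0.02449, 4/7 · 0 = 0; these sum to 0.070975.
Normalising, the posterior is P(bowl A | data) = 0.31949, P(bowl B | data) = 0.33546, P(bowl C | data) = 0.34505, P(bowl D | data) = 0.
The predictive probability is P(blue next | data) = (1/2)(0.31949) + (0)(0.33546) + (1/2)(0.34505) = 0.33227.

0.332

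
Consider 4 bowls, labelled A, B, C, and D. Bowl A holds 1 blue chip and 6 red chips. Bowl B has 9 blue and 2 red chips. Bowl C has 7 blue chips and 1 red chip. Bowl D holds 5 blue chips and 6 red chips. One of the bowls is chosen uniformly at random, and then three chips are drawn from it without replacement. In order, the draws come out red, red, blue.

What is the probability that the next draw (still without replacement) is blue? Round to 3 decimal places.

0.301

The likelihood of the observed sequence under each hypothesis: P(data | bowl A) = (6/7)(5/6)(1/5) = 0.14286; P(data | bowl B) = (2/11)(1/10)(9/9) = 0.018182; P(data | bowl C) = (1/8)(0/7) = 0; P(data | bowl D) = (6/11)(5/10)(5/9) = 0.15152.
Multiplying each by its prior: 1/4 · 0.14286 = 0.035714, 1/4 · 0.018182 = 0.0045455, 1/4 · 0 = 0, 1/4 · 0.15152 = 0.037879; summing to 0.078139.
Normalising, the posterior is P(bowl A | data) = 0.45706, P(bowl B | data) = 0.058172, P(bowl C | data) = 0, P(bowl D | data) = 0.48476.
Averaging over the posterior, P(blue next | data) = (0)(0.45706) + (1)(0.058172) + (1/2)(0.48476) = 0.30055.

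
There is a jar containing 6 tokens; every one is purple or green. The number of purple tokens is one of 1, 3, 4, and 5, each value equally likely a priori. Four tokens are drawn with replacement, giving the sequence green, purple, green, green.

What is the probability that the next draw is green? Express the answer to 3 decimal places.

Compute the likelihood of the observed sequence for each case: P(data | r = 1) = (5/6)(1/6)(5/6)(5/6) = 0.096451; P(data | r = 3) = (3/6)(3/6)(3/6)(3/6) = 0.0625; P(data | r = 4) = (2/6)(4/6)(2/6)(2/6) = 0.024691; P(data | r = 5) = (1/6)(5/6)(1/6)(1/6) = 0.003858.
The prior-weighted likelihoods are 1/4 · 0.096451 = 0.024113, 1/4 · 0.0625 = 0.015625, 1/4 · 0.024691 = 0.0061728, 1/4 · 0.003858 = 0.00096451; with total 0.046875.
Dividing through by the total gives posterior P(r = 1 | data) = 0.5144, P(r = 3 | data) = 0.33333, P(r = 4 | data) = 0.13169, P(r = 5 | data) = 0.020576.
The predictive probability is P(green next | data) = (5/6)(0.5144) + (1/2)(0.33333) + (1/3)(0.13169) + (1/6)(0.020576) = 0.64266.

0.643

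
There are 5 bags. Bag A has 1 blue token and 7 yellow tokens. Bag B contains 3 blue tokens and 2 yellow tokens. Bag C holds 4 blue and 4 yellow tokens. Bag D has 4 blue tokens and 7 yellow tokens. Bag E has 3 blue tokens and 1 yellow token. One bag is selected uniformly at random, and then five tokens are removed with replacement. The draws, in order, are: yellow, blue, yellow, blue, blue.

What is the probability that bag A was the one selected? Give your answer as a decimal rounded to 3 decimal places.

For each hypothesis, P(data | H) works out to: P(data | bag A) = (7/8)(1/8)(7/8)(1/8)(1/8) = 0.0014954; P(data | bag B) = (2/5)(3/5)(2/5)(3/5)(3/5) = 0.03456; P(data | bag C) = (4/8)(4/8)(4/8)(4/8)(4/8) = 0.03125; P(data | bag D) = (7/11)(4/11)(7/11)(4/11)(4/11) = 0.019472; P(data | bag E) = (1/4)(3/4)(1/4)(3/4)(3/4) = 0.026367.
Multiplying each by its prior: 1/5 · 0.0014954 = 0.00029907, 1/5 · 0.03456 = 0.006912, 1/5 · 0.03125 = 0.00625, 1/5 · 0.019472 = 0.0038944, 1/5 · 0.026367 = 0.0052734; these sum to 0.022629.
By Bayes' rule, P(bag A | data) = (0.00029907) / (0.022629) = 0.013216.

0.013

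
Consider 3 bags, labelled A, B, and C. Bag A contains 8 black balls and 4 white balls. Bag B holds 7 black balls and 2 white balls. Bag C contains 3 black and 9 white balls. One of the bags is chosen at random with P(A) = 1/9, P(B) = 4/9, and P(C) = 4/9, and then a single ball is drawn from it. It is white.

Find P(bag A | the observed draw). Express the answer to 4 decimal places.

0.0789

Compute the likelihood of this draw for each case: P(data | bag A) = (4/12) = 1/3; P(data | bag B) = (2/9) = 2/9; P(data | bag C) = (9/12) = 3/4.
The prior-weighted likelihoods are 1/9 · 1/3 = 1/27, 4/9 · 2/9 = 8/81, 4/9 · 3/4 = 1/3; with total 38/81.
So P(bag A | data) = (1/27) / (38/81) = 3/38.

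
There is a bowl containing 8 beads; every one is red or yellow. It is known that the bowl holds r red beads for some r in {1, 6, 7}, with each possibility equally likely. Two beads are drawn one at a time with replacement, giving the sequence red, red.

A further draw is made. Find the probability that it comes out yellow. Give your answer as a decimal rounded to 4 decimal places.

0.1860

Compute the likelihood of the observed sequence for each case: P(data | r = 1) = (1/8)(1/8) = 1/64; P(data | r = 6) = (6/8)(6/8) = 9/16; P(data | r = 7) = (7/8)(7/8) = 49/64.
The prior-weighted likelihoods are 1/3 · 1/64 = 1/192, 1/3 · 9/16 = 3/16, 1/3 · 49/64 = 49/192; summing to 43/96.
The posterior is then P(r = 1 | data) = 1/86, P(r = 6 | data) = 18/43, P(r = 7 | data) = 49/86.
So P(yellow next | data) = Σ P(yellow next | H) P(H | data) = (7/8)(1/86) + (1/4)(18/43) + (1/8)(49/86) = 8/43.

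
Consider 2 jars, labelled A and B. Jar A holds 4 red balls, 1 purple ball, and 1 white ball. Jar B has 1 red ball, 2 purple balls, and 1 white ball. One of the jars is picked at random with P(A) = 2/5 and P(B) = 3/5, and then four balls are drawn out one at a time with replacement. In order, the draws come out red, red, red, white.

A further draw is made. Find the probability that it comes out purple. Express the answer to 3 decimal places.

Under each hypothesis, the probability of the observed sequence is: P(data | jar A) = (4/6)(4/6)(4/6)(1/6) = 0.049383; P(data | jar B) = (1/4)(1/4)(1/4)(1/4) = 0.0039062.
Multiplying each by its prior: 2/5 · 0.049383 = 0.019753, 3/5 · 0.0039062 = 0.0023437; these sum to 0.022097.
Dividing through by the total gives posterior P(jar A | data) = 0.89393, P(jar B | data) = 0.10607.
Averaging over the posterior, P(purple next | data) = (1/6)(0.89393) + (1/2)(0.10607) = 0.20202.

0.202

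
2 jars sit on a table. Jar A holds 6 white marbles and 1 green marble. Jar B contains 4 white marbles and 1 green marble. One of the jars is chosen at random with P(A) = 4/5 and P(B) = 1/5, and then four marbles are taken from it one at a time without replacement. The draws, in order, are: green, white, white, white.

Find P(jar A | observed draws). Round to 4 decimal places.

The likelihood of the observed sequence under each hypothesis: P(data | jar A) = (1/7)(6/6)(5/5)(4/4) = 1/7; P(data | jar B) = (1/5)(4/4)(3/3)(2/2) = 1/5.
The prior-weighted likelihoods are 4/5 · 1/7 = 4/35, 1/5 · 1/5 = 1/25; summing to 27/175.
Therefore the posterior P(jar A | data) = (4/35) / (27/175) = 20/27.

0.7407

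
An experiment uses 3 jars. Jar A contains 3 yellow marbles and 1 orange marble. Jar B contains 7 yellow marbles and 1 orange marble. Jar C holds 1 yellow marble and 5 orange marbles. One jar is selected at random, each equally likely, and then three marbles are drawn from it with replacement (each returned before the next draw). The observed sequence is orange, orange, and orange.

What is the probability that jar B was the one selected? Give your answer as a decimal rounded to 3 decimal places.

0.003

For each hypothesis, P(data | H) works out to: P(data | jar A) = (1/4)(1/4)(1/4) = 0.015625; P(data | jar B) = (1/8)(1/8)(1/8) = 0.0019531; P(data | jar C) = (5/6)(5/6)(5/6) = 0.5787.
The prior-weighted likelihoods are 1/3 · 0.015625 = 0.0052083, 1/3 · 0.0019531 = 0.00065104, 1/3 · 0.5787 = 0.1929; summing to 0.19876.
By Bayes' rule, P(jar B | data) = (0.00065104) / (0.19876) = 0.0032755.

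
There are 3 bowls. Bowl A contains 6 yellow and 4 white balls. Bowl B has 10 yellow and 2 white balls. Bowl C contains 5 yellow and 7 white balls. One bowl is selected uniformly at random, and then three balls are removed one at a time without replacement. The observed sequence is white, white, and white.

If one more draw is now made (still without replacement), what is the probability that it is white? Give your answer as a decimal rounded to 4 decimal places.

Under each hypothesis, the probability of the observed sequence is: P(data | bowl A) = (4/10)(3/9)(2/8) = 0.033333; P(data | bowl B) = (2/12)(1/11)(0/10) = 0; P(data | bowl C) = (7/12)(6/11)(5/10) = 0.15909.
Multiplying each by its prior: 1/3 · 0.033333 = 0.011111, 1/3 · 0 = 0, 1/3 · 0.15909 = 0.05303; with total 0.064141.
Normalising, the posterior is P(bowl A | data) = 0.17323, P(bowl B | data) = 0, P(bowl C | data) = 0.82677.
The predictive probability is P(white next | data) = (1/7)(0.17323) + (4/9)(0.82677) = 0.3922.

0.3922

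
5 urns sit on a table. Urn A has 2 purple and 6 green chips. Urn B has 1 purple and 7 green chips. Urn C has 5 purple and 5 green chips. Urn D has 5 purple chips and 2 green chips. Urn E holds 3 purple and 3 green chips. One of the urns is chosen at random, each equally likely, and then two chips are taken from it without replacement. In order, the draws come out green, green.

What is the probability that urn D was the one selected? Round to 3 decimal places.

0.027

Under each hypothesis, the probability of the observed sequence is: P(data | urn A) = (6/8)(5/7) = 15/28; P(data | urn B) = (7/8)(6/7) = 3/4; P(data | urn C) = (5/10)(4/9) = 2/9; P(data | urn D) = (2/7)(1/6) = 1/21; P(data | urn E) = (3/6)(2/5) = 1/5.
Weighting by the prior gives 1/5 · 15/28 = 3/28, 1/5 · 3/4 = 3/20, 1/5 · 2/9 = 2/45, 1/5 · 1/21 = 1/105, 1/5 · 1/5 = 1/25; summing to 79/225.
Therefore the posterior P(urn D | data) = (1/105) / (79/225) = 15/553.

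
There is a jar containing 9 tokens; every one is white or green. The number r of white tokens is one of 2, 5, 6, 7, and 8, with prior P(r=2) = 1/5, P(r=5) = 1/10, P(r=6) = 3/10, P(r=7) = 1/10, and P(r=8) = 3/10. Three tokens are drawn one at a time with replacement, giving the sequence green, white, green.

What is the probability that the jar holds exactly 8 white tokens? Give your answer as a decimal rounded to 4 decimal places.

0.0490

Under each hypothesis, the probability of the observed sequence is: P(data | r = 2) = (7/9)(2/9)(7/9) = 0.13443; P(data | r = 5) = (4/9)(5/9)(4/9) = 0.10974; P(data | r = 6) = (3/9)(6/9)(3/9) = 0.074074; P(data | r = 7) = (2/9)(7/9)(2/9) = 0.038409; P(data | r = 8) = (1/9)(8/9)(1/9) = 0.010974.
Multiplying each by its prior: 1/5 · 0.13443 = 0.026886, 1/10 · 0.10974 = 0.010974, 3/10 · 0.074074 = 0.022222, 1/10 · 0.038409 = 0.0038409, 3/10 · 0.010974 = 0.0032922; with total 0.067215.
By Bayes' rule, P(r = 8 | data) = (0.0032922) / (0.067215) = 0.04898.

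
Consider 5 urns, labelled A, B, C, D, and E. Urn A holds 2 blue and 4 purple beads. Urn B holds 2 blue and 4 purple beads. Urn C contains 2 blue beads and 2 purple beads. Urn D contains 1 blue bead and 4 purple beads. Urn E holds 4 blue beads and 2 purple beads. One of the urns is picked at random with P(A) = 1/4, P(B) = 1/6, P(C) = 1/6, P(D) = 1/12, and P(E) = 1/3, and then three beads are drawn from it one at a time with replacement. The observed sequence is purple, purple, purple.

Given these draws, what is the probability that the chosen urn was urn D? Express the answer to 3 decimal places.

Under each hypothesis, the probability of the observed sequence is: P(data | urn A) = (4/6)(4/6)(4/6) = 0.2963; P(data | urn B) = (4/6)(4/6)(4/6) = 0.2963; P(data | urn C) = (2/4)(2/4)(2/4) = 0.125; P(data | urn D) = (4/5)(4/5)(4/5) = 0.512; P(data | urn E) = (2/6)(2/6)(2/6) = 0.037037.
Multiplying each by its prior: 1/4 · 0.2963 = 0.074074, 1/6 · 0.2963 = 0.049383, 1/6 · 0.125 = 0.020833, 1/12 · 0.512 = 0.042667, 1/3 · 0.037037 = 0.012346; summing to 0.1993.
By Bayes' rule, P(urn D | data) = (0.042667) / (0.1993) = 0.21408.

0.214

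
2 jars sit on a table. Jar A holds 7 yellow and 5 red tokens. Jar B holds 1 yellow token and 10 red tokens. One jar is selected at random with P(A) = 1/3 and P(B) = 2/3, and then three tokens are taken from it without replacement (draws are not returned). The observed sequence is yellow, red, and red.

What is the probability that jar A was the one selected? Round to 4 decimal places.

0.3684

For each hypothesis, P(data | H) works out to: P(data | jar A) = (7/12)(5/11)(4/10) = 7/66; P(data | jar B) = (1/11)(10/10)(9/9) = 1/11.
Weighting by the prior gives 1/3 · 7/66 = 7/198, 2/3 · 1/11 = 2/33; with total 19/198.
So P(jar A | data) = (7/198) / (19/198) = 7/19.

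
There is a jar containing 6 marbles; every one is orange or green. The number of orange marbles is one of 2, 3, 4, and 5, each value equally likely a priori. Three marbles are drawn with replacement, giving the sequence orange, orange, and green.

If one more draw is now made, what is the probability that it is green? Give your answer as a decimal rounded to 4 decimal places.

Compute the likelihood of the observed sequence for each case: P(data | r = 2) = (2/6)(2/6)(4/6) = 2/27; P(data | r = 3) = (3/6)(3/6)(3/6) = 1/8; P(data | r = 4) = (4/6)(4/6)(2/6) = 4/27; P(data | r = 5) = (5/6)(5/6)(1/6) = 25/216.
Weighting by the prior gives 1/4 · 2/27 = 1/54, 1/4 · 1/8 = 1/32, 1/4 · 4/27 = 1/27, 1/4 · 25/216 = 25/864; with total 25/216.
The posterior is then P(r = 2 | data) = 4/25, P(r = 3 | data) = 27/100, P(r = 4 | data) = 8/25, P(r = 5 | data) = 1/4.
So P(green next | data) = Σ P(green next | H) P(H | data) = (2/3)(4/25) + (1/2)(27/100) + (1/3)(8/25) + (1/6)(1/4) = 39/100.

0.3900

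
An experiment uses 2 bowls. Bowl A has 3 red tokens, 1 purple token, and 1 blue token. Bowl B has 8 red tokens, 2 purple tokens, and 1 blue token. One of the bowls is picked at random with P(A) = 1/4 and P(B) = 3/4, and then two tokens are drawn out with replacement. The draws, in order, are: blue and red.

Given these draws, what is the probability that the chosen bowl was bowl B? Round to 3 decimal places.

Under each hypothesis, the probability of the observed sequence is: P(data | bowl A) = (1/5)(3/5) = 0.12; P(data | bowl B) = (1/11)(8/11) = 0.066116.
The prior-weighted likelihoods are 1/4 · 0.12 = 0.03, 3/4 · 0.066116 = 0.049587; with total 0.079587.
So P(bowl B | data) = (0.049587) / (0.079587) = 0.62305.

0.623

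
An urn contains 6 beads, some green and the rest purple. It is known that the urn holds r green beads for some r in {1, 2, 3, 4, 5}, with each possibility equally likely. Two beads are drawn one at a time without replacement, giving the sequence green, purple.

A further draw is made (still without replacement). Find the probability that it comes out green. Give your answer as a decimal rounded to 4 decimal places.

0.5000

Under each hypothesis, the probability of the observed sequence is: P(data | r = 1) = (1/6)(5/5) = 1/6; P(data | r = 2) = (2/6)(4/5) = 4/15; P(data | r = 3) = (3/6)(3/5) = 3/10; P(data | r = 4) = (4/6)(2/5) = 4/15; P(data | r = 5) = (5/6)(1/5) = 1/6.
The prior-weighted likelihoods are 1/5 · 1/6 = 1/30, 1/5 · 4/15 = 4/75, 1/5 · 3/10 = 3/50, 1/5 · 4/15 = 4/75, 1/5 · 1/6 = 1/30; with total 7/30.
Normalising, the posterior is P(r = 1 | data) = 1/7, P(r = 2 | data) = 8/35, P(r = 3 | data) = 9/35, P(r = 4 | data) = 8/35, P(r = 5 | data) = 1/7.
So P(green next | data) = Σ P(green next | H) P(H | data) = (0)(1/7) + (1/4)(8/35) + (1/2)(9/35) + (3/4)(8/35) + (1)(1/7) = 1/2.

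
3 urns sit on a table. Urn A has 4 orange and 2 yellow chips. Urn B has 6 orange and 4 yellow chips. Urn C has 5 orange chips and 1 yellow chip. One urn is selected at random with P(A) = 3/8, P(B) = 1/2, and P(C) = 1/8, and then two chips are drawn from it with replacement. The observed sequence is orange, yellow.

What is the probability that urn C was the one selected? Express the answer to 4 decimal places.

For each hypothesis, P(data | H) works out to: P(data | urn A) = (4/6)(2/6) = 0.22222; P(data | urn B) = (6/10)(4/10) = 0.24; P(data | urn C) = (5/6)(1/6) = 0.13889.
The prior-weighted likelihoods are 3/8 · 0.22222 = 0.083333, 1/2 · 0.24 = 0.12, 1/8 · 0.13889 = 0.017361; with total 0.22069.
By Bayes' rule, P(urn C | data) = (0.017361) / (0.22069) = 0.078666.

0.0787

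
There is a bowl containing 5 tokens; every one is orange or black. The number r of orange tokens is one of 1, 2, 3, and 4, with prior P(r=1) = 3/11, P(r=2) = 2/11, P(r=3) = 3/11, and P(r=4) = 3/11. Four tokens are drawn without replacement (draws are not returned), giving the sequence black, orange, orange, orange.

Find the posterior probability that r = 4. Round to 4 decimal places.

Under each hypothesis, the probability of the observed sequence is: P(data | r = 1) = (4/5)(1/4)(0/3) = 0; P(data | r = 2) = (3/5)(2/4)(1/3)(0/2) = 0; P(data | r = 3) = (2/5)(3/4)(2/3)(1/2) = 1/10; P(data | r = 4) = (1/5)(4/4)(3/3)(2/2) = 1/5.
Multiplying each by its prior: 3/11 · 0 = 0, 2/11 · 0 = 0, 3/11 · 1/10 = 3/110, 3/11 · 1/5 = 3/55; summing to 9/110.
So P(r = 4 | data) = (3/55) / (9/110) = 2/3.

0.6667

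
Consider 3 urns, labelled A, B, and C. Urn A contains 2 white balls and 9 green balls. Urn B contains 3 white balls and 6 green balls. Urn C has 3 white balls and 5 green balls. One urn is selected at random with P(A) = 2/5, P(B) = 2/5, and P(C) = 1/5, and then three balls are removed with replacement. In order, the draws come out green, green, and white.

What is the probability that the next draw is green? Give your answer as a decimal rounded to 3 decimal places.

Compute the likelihood of the observed sequence for each case: P(data | urn A) = (9/11)(9/11)(2/11) = 0.12171; P(data | urn B) = (6/9)(6/9)(3/9) = 0.14815; P(data | urn C) = (5/8)(5/8)(3/8) = 0.14648.
The prior-weighted likelihoods are 2/5 · 0.12171 = 0.048685, 2/5 · 0.14815 = 0.059259, 1/5 · 0.14648 = 0.029297; summing to 0.13724.
Dividing through by the total gives posterior P(urn A | data) = 0.35474, P(urn B | data) = 0.43179, P(urn C | data) = 0.21347.
So P(green next | data) = Σ P(green next | H) P(H | data) = (9/11)(0.35474) + (2/3)(0.43179) + (5/8)(0.21347) = 0.71152.

0.712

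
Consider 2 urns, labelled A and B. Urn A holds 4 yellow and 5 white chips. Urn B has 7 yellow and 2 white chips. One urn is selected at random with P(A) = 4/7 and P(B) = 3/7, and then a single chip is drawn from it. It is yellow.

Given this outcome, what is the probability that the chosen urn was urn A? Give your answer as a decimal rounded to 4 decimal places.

0.4324

Under each hypothesis, the probability of this draw is: P(data | urn A) = (4/9) = 4/9; P(data | urn B) = (7/9) = 7/9.
The prior-weighted likelihoods are 4/7 · 4/9 = 16/63, 3/7 · 7/9 = 1/3; with total 37/63.
So P(urn A | data) = (16/63) / (37/63) = 16/37.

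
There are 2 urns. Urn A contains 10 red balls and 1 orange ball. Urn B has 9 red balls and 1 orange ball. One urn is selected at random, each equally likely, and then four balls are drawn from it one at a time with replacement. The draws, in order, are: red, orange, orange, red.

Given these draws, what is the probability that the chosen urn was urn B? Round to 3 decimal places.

0.543

Under each hypothesis, the probability of the observed sequence is: P(data | urn A) = (10/11)(1/11)(1/11)(10/11) = 0.0068301; P(data | urn B) = (9/10)(1/10)(1/10)(9/10) = 0.0081.
Weighting by the prior gives 1/2 · 0.0068301 = 0.0034151, 1/2 · 0.0081 = 0.00405; with total 0.0074651.
Hence P(urn B | data) = (0.00405) / (0.0074651) = 0.54253.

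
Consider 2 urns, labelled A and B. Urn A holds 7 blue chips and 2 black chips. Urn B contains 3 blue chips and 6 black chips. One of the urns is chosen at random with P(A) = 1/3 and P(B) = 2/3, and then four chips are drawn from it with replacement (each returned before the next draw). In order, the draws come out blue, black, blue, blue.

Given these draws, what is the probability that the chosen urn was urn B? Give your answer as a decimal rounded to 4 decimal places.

For each hypothesis, P(data | H) works out to: P(data | urn A) = (7/9)(2/9)(7/9)(7/9) = 0.10456; P(data | urn B) = (3/9)(6/9)(3/9)(3/9) = 0.024691.
The prior-weighted likelihoods are 1/3 · 0.10456 = 0.034852, 2/3 · 0.024691 = 0.016461; summing to 0.051313.
Hence P(urn B | data) = (0.016461) / (0.051313) = 0.32079.

0.3208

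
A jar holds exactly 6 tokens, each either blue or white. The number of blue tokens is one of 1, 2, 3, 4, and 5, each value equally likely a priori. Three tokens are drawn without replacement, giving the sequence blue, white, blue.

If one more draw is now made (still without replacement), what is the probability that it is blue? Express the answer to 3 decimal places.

0.600

Compute the likelihood of the observed sequence for each case: P(data | r = 1) = (1/6)(5/5)(0/4) = 0; P(data | r = 2) = (2/6)(4/5)(1/4) = 1/15; P(data | r = 3) = (3/6)(3/5)(2/4) = 3/20; P(data | r = 4) = (4/6)(2/5)(3/4) = 1/5; P(data | r = 5) = (5/6)(1/5)(4/4) = 1/6.
Multiplying each by its prior: 1/5 · 0 = 0, 1/5 · 1/15 = 1/75, 1/5 · 3/20 = 3/100, 1/5 · 1/5 = 1/25, 1/5 · 1/6 = 1/30; summing to 7/60.
Dividing through by the total gives posterior P(r = 1 | data) = 0, P(r = 2 | data) = 4/35, P(r = 3 | data) = 9/35, P(r = 4 | data) = 12/35, P(r = 5 | data) = 2/7.
The predictive probability is P(blue next | data) = (0)(4/35) + (1/3)(9/35) + (2/3)(12/35) + (1)(2/7) = 3/5.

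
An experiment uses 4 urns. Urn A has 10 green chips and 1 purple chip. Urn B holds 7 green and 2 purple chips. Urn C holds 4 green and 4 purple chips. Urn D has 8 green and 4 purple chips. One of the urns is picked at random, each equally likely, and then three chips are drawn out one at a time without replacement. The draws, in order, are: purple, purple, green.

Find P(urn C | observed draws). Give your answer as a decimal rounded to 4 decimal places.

Under each hypothesis, the probability of the observed sequence is: P(data | urn A) = (1/11)(0/10) = 0; P(data | urn B) = (2/9)(1/8)(7/7) = 0.027778; P(data | urn C) = (4/8)(3/7)(4/6) = 0.14286; P(data | urn D) = (4/12)(3/11)(8/10) = 0.072727.
The prior-weighted likelihoods are 1/4 · 0 = 0, 1/4 · 0.027778 = 0.0069444, 1/4 · 0.14286 = 0.035714, 1/4 · 0.072727 = 0.018182; these sum to 0.060841.
Hence P(urn C | data) = (0.035714) / (0.060841) = 0.58701.

0.5870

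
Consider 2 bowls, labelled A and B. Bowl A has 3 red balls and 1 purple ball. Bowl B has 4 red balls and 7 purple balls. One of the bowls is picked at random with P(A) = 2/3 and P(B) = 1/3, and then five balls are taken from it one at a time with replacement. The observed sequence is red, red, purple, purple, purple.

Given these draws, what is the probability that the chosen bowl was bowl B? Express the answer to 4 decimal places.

For each hypothesis, P(data | H) works out to: P(data | bowl A) = (3/4)(3/4)(1/4)(1/4)(1/4) = 0.0087891; P(data | bowl B) = (4/11)(4/11)(7/11)(7/11)(7/11) = 0.034076.
The prior-weighted likelihoods are 2/3 · 0.0087891 = 0.0058594, 1/3 · 0.034076 = 0.011359; these sum to 0.017218.
By Bayes' rule, P(bowl B | data) = (0.011359) / (0.017218) = 0.6597.

0.6597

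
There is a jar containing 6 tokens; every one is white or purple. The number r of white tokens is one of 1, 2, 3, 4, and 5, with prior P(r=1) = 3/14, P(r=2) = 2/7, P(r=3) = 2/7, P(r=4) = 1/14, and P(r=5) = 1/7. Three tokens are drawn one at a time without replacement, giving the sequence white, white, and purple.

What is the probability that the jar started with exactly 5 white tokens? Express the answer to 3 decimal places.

0.238

For each hypothesis, P(data | H) works out to: P(data | r = 1) = (1/6)(0/5) = 0; P(data | r = 2) = (2/6)(1/5)(4/4) = 1/15; P(data | r = 3) = (3/6)(2/5)(3/4) = 3/20; P(data | r = 4) = (4/6)(3/5)(2/4) = 1/5; P(data | r = 5) = (5/6)(4/5)(1/4) = 1/6.
Weighting by the prior gives 3/14 · 0 = 0, 2/7 · 1/15 = 2/105, 2/7 · 3/20 = 3/70, 1/14 · 1/5 = 1/70, 1/7 · 1/6 = 1/42; these sum to 1/10.
So P(r = 5 | data) = (1/42) / (1/10) = 5/21.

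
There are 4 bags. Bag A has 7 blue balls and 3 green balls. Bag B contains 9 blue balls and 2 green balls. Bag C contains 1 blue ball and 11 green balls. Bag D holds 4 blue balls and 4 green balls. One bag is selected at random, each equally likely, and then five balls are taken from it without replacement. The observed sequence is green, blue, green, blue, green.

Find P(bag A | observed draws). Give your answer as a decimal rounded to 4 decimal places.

For each hypothesis, P(data | H) works out to: P(data | bag A) = (3/10)(7/9)(2/8)(6/7)(1/6) = 0.0083333; P(data | bag B) = (2/11)(9/10)(1/9)(8/8)(0/7) = 0; P(data | bag C) = (11/12)(1/11)(10/10)(0/9) = 0; P(data | bag D) = (4/8)(4/7)(3/6)(3/5)(2/4) = 0.042857.
Weighting by the prior gives 1/4 · 0.0083333 = 0.0020833, 1/4 · 0 = 0, 1/4 · 0 = 0, 1/4 · 0.042857 = 0.010714; summing to 0.012798.
Hence P(bag A | data) = (0.0020833) / (0.012798) = 0.16279.

0.1628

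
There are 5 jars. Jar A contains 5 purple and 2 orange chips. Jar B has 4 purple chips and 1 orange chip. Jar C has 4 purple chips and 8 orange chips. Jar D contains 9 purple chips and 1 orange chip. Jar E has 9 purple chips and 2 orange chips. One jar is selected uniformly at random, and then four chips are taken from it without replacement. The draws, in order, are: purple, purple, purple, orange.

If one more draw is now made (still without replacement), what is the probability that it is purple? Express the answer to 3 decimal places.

Under each hypothesis, the probability of the observed sequence is: P(data | jar A) = (5/7)(4/6)(3/5)(2/4) = 0.14286; P(data | jar B) = (4/5)(3/4)(2/3)(1/2) = 0.2; P(data | jar C) = (4/12)(3/11)(2/10)(8/9) = 0.016162; P(data | jar D) = (9/10)(8/9)(7/8)(1/7) = 0.1; P(data | jar E) = (9/11)(8/10)(7/9)(2/8) = 0.12727.
Weighting by the prior gives 1/5 · 0.14286 = 0.028571, 1/5 · 0.2 = 0.04, 1/5 · 0.016162 = 0.0032323, 1/5 · 0.1 = 0.02, 1/5 · 0.12727 = 0.025455; summing to 0.11726.
Normalising, the posterior is P(jar A | data) = 0.24366, P(jar B | data) = 0.34113, P(jar C | data) = 0.027566, P(jar D | data) = 0.17056, P(jar E | data) = 0.21708.
Averaging over the posterior, P(purple next | data) = (2/3)(0.24366) + (1)(0.34113) + (1/8)(0.027566) + (1)(0.17056) + (6/7)(0.21708) = 0.86365.

0.864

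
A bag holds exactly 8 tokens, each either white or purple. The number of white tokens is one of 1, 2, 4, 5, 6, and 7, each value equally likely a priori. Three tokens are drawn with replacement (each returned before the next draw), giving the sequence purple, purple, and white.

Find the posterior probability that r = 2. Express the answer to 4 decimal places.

0.2759

The likelihood of the observed sequence under each hypothesis: P(data | r = 1) = (7/8)(7/8)(1/8) = 0.095703; P(data | r = 2) = (6/8)(6/8)(2/8) = 0.14062; P(data | r = 4) = (4/8)(4/8)(4/8) = 0.125; P(data | r = 5) = (3/8)(3/8)(5/8) = 0.087891; P(data | r = 6) = (2/8)(2/8)(6/8) = 0.046875; P(data | r = 7) = (1/8)(1/8)(7/8) = 0.013672.
Multiplying each by its prior: 1/6 · 0.095703 = 0.015951, 1/6 · 0.14062 = 0.023438, 1/6 · 0.125 = 0.020833, 1/6 · 0.087891 = 0.014648, 1/6 · 0.046875 = 0.0078125, 1/6 · 0.013672 = 0.0022786; summing to 0.084961.
So P(r = 2 | data) = (0.023438) / (0.084961) = 0.27586.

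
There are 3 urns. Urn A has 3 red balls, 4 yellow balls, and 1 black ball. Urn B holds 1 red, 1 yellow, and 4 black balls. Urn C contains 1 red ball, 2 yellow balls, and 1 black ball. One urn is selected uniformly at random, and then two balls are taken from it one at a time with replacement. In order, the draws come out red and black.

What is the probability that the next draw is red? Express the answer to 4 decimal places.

0.2346

Under each hypothesis, the probability of the observed sequence is: P(data | urn A) = (3/8)(1/8) = 0.046875; P(data | urn B) = (1/6)(4/6) = 0.11111; P(data | urn C) = (1/4)(1/4) = 0.0625.
Weighting by the prior gives 1/3 · 0.046875 = 0.015625, 1/3 · 0.11111 = 0.037037, 1/3 · 0.0625 = 0.020833; these sum to 0.073495.
Dividing through by the total gives posterior P(urn A | data) = 0.2126, P(urn B | data) = 0.50394, P(urn C | data) = 0.28346.
Averaging over the posterior, P(red next | data) = (3/8)(0.2126) + (1/6)(0.50394) + (1/4)(0.28346) = 0.23458.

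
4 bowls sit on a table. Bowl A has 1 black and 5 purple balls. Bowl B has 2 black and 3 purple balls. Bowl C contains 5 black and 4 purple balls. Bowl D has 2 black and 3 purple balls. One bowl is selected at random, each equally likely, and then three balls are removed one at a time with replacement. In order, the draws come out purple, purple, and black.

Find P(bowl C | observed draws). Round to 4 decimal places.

0.2137

The likelihood of the observed sequence under each hypothesis: P(data | bowl A) = (5/6)(5/6)(1/6) = 0.11574; P(data | bowl B) = (3/5)(3/5)(2/5) = 0.144; P(data | bowl C) = (4/9)(4/9)(5/9) = 0.10974; P(data | bowl D) = (3/5)(3/5)(2/5) = 0.144.
The prior-weighted likelihoods are 1/4 · 0.11574 = 0.028935, 1/4 · 0.144 = 0.036, 1/4 · 0.10974 = 0.027435, 1/4 · 0.144 = 0.036; summing to 0.12837.
Hence P(bowl C | data) = (0.027435) / (0.12837) = 0.21372.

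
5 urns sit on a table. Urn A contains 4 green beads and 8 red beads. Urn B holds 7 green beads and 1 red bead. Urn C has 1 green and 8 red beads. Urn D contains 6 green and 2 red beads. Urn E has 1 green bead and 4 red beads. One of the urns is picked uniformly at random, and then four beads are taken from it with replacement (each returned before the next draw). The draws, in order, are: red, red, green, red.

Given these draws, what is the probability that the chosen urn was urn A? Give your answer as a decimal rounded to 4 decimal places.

0.3375

The likelihood of the observed sequence under each hypothesis: P(data | urn A) = (8/12)(8/12)(4/12)(8/12) = 0.098765; P(data | urn B) = (1/8)(1/8)(7/8)(1/8) = 0.001709; P(data | urn C) = (8/9)(8/9)(1/9)(8/9) = 0.078037; P(data | urn D) = (2/8)(2/8)(6/8)(2/8) = 0.011719; P(data | urn E) = (4/5)(4/5)(1/5)(4/5) = 0.1024.
The prior-weighted likelihoods are 1/5 · 0.098765 = 0.019753, 1/5 · 0.001709 = 0.0003418, 1/5 · 0.078037 = 0.015607, 1/5 · 0.011719 = 0.0023437, 1/5 · 0.1024 = 0.02048; with total 0.058526.
By Bayes' rule, P(urn A | data) = (0.019753) / (0.058526) = 0.33751.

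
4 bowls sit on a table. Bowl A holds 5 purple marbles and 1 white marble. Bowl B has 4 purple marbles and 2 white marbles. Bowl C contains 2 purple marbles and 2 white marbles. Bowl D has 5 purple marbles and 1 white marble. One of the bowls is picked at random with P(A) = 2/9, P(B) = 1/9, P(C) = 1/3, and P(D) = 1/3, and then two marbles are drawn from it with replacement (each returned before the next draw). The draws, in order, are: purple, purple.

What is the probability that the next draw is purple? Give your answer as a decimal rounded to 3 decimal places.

Compute the likelihood of the observed sequence for each case: P(data | bowl A) = (5/6)(5/6) = 25/36; P(data | bowl B) = (4/6)(4/6) = 4/9; P(data | bowl C) = (2/4)(2/4) = 1/4; P(data | bowl D) = (5/6)(5/6) = 25/36.
Weighting by the prior gives 2/9 · 25/36 = 25/162, 1/9 · 4/9 = 4/81, 1/3 · 1/4 = 1/12, 1/3 · 25/36 = 25/108; summing to 14/27.
Normalising, the posterior is P(bowl A | data) = 25/84, P(bowl B | data) = 2/21, P(bowl C | data) = 9/56, P(bowl D | data) = 25/56.
So P(purple next | data) = Σ P(purple next | H) P(H | data) = (5/6)(25/84) + (2/3)(2/21) + (1/2)(9/56) + (5/6)(25/56) = 55/72.

0.764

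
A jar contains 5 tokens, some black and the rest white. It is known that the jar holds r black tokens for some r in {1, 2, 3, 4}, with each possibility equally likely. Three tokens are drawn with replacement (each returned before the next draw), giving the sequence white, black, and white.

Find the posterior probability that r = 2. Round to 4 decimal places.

0.3600

Compute the likelihood of the observed sequence for each case: P(data | r = 1) = (4/5)(1/5)(4/5) = 16/125; P(data | r = 2) = (3/5)(2/5)(3/5) = 18/125; P(data | r = 3) = (2/5)(3/5)(2/5) = 12/125; P(data | r = 4) = (1/5)(4/5)(1/5) = 4/125.
Multiplying each by its prior: 1/4 · 16/125 = 4/125, 1/4 · 18/125 = 9/250, 1/4 · 12/125 = 3/125, 1/4 · 4/125 = 1/125; these sum to 1/10.
Therefore the posterior P(r = 2 | data) = (9/250) / (1/10) = 9/25.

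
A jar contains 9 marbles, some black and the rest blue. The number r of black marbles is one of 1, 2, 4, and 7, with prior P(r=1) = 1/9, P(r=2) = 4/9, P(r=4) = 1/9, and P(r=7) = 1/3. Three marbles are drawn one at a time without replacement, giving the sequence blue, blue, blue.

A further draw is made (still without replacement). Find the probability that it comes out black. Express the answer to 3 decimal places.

0.304

Compute the likelihood of the observed sequence for each case: P(data | r = 1) = (8/9)(7/8)(6/7) = 2/3; P(data | r = 2) = (7/9)(6/8)(5/7) = 5/12; P(data | r = 4) = (5/9)(4/8)(3/7) = 5/42; P(data | r = 7) = (2/9)(1/8)(0/7) = 0.
The prior-weighted likelihoods are 1/9 · 2/3 = 2/27, 4/9 · 5/12 = 5/27, 1/9 · 5/42 = 5/378, 1/3 · 0 = 0; these sum to 103/378.
The posterior is then P(r = 1 | data) = 28/103, P(r = 2 | data) = 70/103, P(r = 4 | data) = 5/103, P(r = 7 | data) = 0.
So P(black next | data) = Σ P(black next | H) P(H | data) = (1/6)(28/103) + (1/3)(70/103) + (2/3)(5/103) = 94/309.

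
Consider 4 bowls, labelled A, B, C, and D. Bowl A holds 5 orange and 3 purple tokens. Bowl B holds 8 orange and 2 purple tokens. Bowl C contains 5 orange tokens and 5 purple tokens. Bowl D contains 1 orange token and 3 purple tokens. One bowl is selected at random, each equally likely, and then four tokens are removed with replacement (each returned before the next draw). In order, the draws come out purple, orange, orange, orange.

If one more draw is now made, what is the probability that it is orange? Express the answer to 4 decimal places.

0.6463

Compute the likelihood of the observed sequence for each case: P(data | bowl A) = (3/8)(5/8)(5/8)(5/8) = 0.091553; P(data | bowl B) = (2/10)(8/10)(8/10)(8/10) = 0.1024; P(data | bowl C) = (5/10)(5/10)(5/10)(5/10) = 0.0625; P(data | bowl D) = (3/4)(1/4)(1/4)(1/4) = 0.011719.
Multiplying each by its prior: 1/4 · 0.091553 = 0.022888, 1/4 · 0.1024 = 0.0256, 1/4 · 0.0625 = 0.015625, 1/4 · 0.011719 = 0.0029297; with total 0.067043.
Dividing through by the total gives posterior P(bowl A | data) = 0.3414, P(bowl B | data) = 0.38185, P(bowl C | data) = 0.23306, P(bowl D | data) = 0.043699.
So P(orange next | data) = Σ P(orange next | H) P(H | data) = (5/8)(0.3414) + (4/5)(0.38185) + (1/2)(0.23306) + (1/4)(0.043699) = 0.6463.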